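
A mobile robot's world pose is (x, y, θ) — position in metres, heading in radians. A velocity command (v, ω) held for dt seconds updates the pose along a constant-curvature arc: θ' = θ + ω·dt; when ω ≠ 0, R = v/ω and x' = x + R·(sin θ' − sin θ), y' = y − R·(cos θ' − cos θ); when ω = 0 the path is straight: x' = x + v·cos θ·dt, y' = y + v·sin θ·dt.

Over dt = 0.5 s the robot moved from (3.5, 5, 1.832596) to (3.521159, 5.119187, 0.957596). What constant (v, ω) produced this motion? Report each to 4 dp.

Δθ = 0.957596 − 1.832596 = -0.875000
ω = Δθ/dt = -0.875000/0.5 = -1.7500
R = −Δy/(cos θ' − cos θ) = -0.1429
v = R·ω = -0.1429·-1.7500 = 0.2500

v = 0.2500, ω = -1.7500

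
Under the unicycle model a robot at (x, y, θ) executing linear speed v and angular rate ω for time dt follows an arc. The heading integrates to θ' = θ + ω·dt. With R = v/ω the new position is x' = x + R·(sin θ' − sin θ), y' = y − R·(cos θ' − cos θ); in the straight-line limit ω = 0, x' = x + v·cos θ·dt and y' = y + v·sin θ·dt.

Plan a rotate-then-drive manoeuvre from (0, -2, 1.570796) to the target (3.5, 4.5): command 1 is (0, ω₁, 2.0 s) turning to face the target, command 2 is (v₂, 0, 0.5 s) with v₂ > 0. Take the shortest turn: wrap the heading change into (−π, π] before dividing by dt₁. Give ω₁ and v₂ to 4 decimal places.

ω₁ = -0.2470, v₂ = 14.7648

heading to target = atan2(4.5−-2, 3.5−0) = 1.0769
Δθ = wrap(1.0769 − 1.5708) = -0.4939; ω₁ = Δθ/dt₁ = -0.2470
distance = √((3.5−0)² + (4.5−-2)²) = 7.3824; v₂ = distance/dt₂ = 14.7648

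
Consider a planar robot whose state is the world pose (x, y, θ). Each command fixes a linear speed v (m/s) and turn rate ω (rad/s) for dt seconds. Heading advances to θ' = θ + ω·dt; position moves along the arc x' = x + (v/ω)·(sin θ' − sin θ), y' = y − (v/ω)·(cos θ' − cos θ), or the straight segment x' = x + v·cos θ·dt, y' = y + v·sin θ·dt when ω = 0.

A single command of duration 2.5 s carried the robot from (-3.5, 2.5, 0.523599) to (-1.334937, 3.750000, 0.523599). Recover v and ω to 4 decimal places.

Δθ = 0.523599 − 0.523599 = 0.000000
ω = Δθ/dt = 0.000000/2.5 = 0.0000
ω = 0 → v = (Δx·cos θ + Δy·sin θ)/dt = 1.0000

v = 1.0000, ω = 0.0000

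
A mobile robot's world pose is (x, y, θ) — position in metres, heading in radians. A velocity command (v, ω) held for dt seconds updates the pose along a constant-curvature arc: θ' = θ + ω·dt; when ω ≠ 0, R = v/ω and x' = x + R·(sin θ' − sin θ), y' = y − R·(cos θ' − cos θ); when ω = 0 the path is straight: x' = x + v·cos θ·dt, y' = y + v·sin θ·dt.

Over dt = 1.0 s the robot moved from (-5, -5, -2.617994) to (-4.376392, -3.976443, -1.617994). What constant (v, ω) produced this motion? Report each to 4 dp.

Δθ = -1.617994 − -2.617994 = 1.000000
ω = Δθ/dt = 1.000000/1.0 = 1.0000
R = −Δy/(cos θ' − cos θ) = -1.2500
v = R·ω = -1.2500·1.0000 = -1.2500

v = -1.2500, ω = 1.0000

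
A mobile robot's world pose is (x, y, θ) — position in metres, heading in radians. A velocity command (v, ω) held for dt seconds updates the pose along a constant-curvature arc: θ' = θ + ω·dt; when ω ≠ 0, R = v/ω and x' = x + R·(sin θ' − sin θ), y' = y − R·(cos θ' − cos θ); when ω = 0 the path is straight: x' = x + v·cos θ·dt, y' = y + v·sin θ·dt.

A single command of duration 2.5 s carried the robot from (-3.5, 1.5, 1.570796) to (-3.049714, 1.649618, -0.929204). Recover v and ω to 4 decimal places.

Δθ = -0.929204 − 1.570796 = -2.500000
ω = Δθ/dt = -2.500000/2.5 = -1.0000
R = Δx/(sin θ' − sin θ) = -0.2500
v = R·ω = -0.2500·-1.0000 = 0.2500

v = 0.2500, ω = -1.0000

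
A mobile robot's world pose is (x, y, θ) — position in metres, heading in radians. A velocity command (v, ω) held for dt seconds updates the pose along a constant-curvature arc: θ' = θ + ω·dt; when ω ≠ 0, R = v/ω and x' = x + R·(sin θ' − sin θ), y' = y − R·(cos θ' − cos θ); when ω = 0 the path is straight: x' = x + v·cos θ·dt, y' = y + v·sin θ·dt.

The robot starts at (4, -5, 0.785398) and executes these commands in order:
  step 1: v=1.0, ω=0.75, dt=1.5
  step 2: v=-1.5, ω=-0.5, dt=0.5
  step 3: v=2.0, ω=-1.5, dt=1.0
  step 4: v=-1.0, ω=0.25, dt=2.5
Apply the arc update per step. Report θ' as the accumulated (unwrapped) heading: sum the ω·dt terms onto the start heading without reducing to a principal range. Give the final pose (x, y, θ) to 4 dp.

step 1: θ'=1.9104 (R=1.3333) → pose (4.3144, -3.6130, 1.9104)
step 2: θ'=1.6604 (R=3.0000) → pose (4.4737, -4.3439, 1.6604)
step 3: θ'=0.1604 (R=-1.3333) → pose (5.5887, -2.9084, 0.1604)
step 4: θ'=0.7854 (R=-4.0000) → pose (3.3991, -4.0286, 0.7854)

(3.3991, -4.0286, 0.7854)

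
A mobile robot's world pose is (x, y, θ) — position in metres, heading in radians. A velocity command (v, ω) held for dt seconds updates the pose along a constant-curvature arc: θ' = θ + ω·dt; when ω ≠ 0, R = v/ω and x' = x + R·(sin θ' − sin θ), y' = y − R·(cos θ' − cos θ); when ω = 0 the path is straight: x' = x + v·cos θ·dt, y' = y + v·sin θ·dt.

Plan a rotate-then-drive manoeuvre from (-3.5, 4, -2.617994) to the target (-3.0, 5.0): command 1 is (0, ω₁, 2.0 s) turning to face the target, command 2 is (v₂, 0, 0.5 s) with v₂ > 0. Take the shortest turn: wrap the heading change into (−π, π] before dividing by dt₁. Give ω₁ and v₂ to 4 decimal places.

ω₁ = -1.2790, v₂ = 2.2361

heading to target = atan2(5−4, -3−-3.5) = 1.1071
Δθ = wrap(1.1071 − -2.6180) = -2.5580; ω₁ = Δθ/dt₁ = -1.2790
distance = √((-3−-3.5)² + (5−4)²) = 1.1180; v₂ = distance/dt₂ = 2.2361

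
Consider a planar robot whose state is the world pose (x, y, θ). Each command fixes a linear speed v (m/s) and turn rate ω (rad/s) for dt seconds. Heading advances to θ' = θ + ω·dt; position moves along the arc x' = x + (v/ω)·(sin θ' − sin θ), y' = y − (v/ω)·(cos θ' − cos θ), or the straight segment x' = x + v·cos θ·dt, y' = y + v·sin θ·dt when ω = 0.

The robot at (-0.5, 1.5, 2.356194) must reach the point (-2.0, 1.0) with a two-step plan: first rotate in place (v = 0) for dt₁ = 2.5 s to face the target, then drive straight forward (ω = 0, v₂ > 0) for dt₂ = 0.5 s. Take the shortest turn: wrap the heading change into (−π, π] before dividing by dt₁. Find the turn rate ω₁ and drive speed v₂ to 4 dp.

heading to target = atan2(1−1.5, -2−-0.5) = -2.8198
Δθ = wrap(-2.8198 − 2.3562) = 1.1071; ω₁ = Δθ/dt₁ = 0.4429
distance = √((-2−-0.5)² + (1−1.5)²) = 1.5811; v₂ = distance/dt₂ = 3.1623

ω₁ = 0.4429, v₂ = 3.1623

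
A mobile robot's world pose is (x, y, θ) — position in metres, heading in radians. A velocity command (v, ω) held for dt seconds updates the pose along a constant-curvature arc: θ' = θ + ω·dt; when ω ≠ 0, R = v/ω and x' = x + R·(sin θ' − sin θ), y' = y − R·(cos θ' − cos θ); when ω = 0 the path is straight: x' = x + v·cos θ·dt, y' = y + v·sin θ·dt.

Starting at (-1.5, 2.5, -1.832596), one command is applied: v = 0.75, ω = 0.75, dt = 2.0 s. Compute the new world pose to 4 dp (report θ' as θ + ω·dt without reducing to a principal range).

(-0.8606, 1.2960, -0.3326)

θ' = -1.8326 + 0.75·2.0 = -0.3326
R = v/ω = 0.75/0.75 = 1.0000
x' = -1.5 + 1.0000·(sin -0.3326 − sin -1.8326) = -0.8606
y' = 2.5 − 1.0000·(cos -0.3326 − cos -1.8326) = 1.2960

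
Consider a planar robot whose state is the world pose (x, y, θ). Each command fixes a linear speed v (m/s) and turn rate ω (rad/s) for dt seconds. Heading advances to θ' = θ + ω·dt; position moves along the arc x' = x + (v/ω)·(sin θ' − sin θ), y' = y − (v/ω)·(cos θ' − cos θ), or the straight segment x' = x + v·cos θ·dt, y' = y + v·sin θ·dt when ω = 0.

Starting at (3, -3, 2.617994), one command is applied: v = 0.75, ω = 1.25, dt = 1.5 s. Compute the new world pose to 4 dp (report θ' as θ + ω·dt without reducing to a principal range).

(2.1144, -3.3890, 4.4930)

θ' = 2.6180 + 1.25·1.5 = 4.4930
R = v/ω = 0.75/1.25 = 0.6000
x' = 3 + 0.6000·(sin 4.4930 − sin 2.6180) = 2.1144
y' = -3 − 0.6000·(cos 4.4930 − cos 2.6180) = -3.3890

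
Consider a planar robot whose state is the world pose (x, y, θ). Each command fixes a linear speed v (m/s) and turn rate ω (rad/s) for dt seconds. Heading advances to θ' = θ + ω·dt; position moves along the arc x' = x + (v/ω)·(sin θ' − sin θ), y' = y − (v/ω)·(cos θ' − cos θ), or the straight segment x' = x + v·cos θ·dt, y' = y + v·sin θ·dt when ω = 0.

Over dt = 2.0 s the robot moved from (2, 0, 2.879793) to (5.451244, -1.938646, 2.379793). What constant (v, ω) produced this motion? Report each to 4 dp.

Δθ = 2.379793 − 2.879793 = -0.500000
ω = Δθ/dt = -0.500000/2.0 = -0.2500
R = Δx/(sin θ' − sin θ) = 8.0000
v = R·ω = 8.0000·-0.2500 = -2.0000

v = -2.0000, ω = -0.2500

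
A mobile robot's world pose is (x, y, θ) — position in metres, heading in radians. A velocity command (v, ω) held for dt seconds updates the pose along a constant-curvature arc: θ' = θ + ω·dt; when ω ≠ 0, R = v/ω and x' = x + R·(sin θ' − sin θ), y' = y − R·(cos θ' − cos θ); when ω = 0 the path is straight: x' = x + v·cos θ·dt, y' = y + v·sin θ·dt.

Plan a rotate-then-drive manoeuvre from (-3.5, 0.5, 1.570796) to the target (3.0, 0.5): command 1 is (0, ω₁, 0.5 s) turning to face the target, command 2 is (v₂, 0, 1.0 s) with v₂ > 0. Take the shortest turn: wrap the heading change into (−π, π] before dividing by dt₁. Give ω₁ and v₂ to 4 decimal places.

ω₁ = -3.1416, v₂ = 6.5000

heading to target = atan2(0.5−0.5, 3−-3.5) = 0.0000
Δθ = wrap(0.0000 − 1.5708) = -1.5708; ω₁ = Δθ/dt₁ = -3.1416
distance = √((3−-3.5)² + (0.5−0.5)²) = 6.5000; v₂ = distance/dt₂ = 6.5000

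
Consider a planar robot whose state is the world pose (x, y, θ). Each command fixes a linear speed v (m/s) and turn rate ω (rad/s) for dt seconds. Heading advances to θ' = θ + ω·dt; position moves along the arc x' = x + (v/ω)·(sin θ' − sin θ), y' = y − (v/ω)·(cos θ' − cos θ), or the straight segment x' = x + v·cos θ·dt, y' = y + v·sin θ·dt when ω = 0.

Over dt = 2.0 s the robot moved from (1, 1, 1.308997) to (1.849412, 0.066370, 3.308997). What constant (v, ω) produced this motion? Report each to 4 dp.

Δθ = 3.308997 − 1.308997 = 2.000000
ω = Δθ/dt = 2.000000/2.0 = 1.0000
R = −Δy/(cos θ' − cos θ) = -0.7500
v = R·ω = -0.7500·1.0000 = -0.7500

v = -0.7500, ω = 1.0000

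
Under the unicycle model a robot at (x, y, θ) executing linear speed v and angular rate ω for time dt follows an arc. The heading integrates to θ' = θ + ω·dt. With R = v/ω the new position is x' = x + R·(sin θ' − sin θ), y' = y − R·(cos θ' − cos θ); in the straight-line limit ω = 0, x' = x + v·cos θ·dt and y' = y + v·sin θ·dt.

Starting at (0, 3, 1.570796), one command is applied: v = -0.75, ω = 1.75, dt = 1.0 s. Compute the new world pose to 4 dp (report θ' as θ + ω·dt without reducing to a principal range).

(0.5050, 2.5783, 3.3208)

θ' = 1.5708 + 1.75·1.0 = 3.3208
R = v/ω = -0.75/1.75 = -0.4286
x' = 0 + -0.4286·(sin 3.3208 − sin 1.5708) = 0.5050
y' = 3 − -0.4286·(cos 3.3208 − cos 1.5708) = 2.5783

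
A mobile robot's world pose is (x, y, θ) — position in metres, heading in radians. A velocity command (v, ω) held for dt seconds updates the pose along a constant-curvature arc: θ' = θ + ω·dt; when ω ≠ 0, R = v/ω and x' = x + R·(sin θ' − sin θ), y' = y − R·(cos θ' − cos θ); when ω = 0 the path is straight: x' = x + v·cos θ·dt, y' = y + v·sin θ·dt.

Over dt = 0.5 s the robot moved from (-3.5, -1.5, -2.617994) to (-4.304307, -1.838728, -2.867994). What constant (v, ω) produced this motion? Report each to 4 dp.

Δθ = -2.867994 − -2.617994 = -0.250000
ω = Δθ/dt = -0.250000/0.5 = -0.5000
R = Δx/(sin θ' − sin θ) = -3.5000
v = R·ω = -3.5000·-0.5000 = 1.7500

v = 1.7500, ω = -0.5000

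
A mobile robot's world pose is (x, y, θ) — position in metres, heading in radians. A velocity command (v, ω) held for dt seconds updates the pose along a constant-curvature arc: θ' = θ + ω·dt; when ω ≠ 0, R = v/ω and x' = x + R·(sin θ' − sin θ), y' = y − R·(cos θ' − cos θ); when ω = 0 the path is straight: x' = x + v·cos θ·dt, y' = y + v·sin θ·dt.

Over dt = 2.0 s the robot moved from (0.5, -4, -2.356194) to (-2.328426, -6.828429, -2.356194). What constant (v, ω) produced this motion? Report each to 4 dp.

Δθ = -2.356194 − -2.356194 = 0.000000
ω = Δθ/dt = 0.000000/2.0 = 0.0000
ω = 0 → v = (Δx·cos θ + Δy·sin θ)/dt = 2.0000

v = 2.0000, ω = 0.0000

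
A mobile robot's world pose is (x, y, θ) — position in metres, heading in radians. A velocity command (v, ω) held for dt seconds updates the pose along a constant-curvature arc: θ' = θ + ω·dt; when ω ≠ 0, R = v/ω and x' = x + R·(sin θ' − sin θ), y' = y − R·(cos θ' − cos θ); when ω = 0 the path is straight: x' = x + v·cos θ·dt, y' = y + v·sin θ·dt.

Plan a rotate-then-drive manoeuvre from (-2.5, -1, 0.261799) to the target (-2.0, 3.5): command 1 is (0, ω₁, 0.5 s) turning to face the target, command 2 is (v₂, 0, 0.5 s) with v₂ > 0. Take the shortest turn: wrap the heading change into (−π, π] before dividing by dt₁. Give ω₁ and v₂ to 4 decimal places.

heading to target = atan2(3.5−-1, -2−-2.5) = 1.4601
Δθ = wrap(1.4601 − 0.2618) = 1.1983; ω₁ = Δθ/dt₁ = 2.3967
distance = √((-2−-2.5)² + (3.5−-1)²) = 4.5277; v₂ = distance/dt₂ = 9.0554

ω₁ = 2.3967, v₂ = 9.0554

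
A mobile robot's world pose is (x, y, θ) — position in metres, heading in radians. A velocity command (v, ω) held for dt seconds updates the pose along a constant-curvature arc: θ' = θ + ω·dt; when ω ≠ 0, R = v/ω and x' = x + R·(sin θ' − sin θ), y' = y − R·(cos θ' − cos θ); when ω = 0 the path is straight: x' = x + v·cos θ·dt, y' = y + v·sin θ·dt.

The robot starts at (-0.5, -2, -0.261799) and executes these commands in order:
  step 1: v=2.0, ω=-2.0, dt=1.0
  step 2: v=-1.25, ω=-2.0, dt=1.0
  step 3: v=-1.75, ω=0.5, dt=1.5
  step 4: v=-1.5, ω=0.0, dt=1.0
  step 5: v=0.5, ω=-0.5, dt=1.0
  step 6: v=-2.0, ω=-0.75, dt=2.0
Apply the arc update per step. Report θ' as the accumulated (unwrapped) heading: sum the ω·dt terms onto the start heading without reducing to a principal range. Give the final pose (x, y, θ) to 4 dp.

(3.7565, -9.3541, -5.5118)

step 1: θ'=-2.2618 (R=-1.0000) → pose (0.0118, -3.6032, -2.2618)
step 2: θ'=-4.2618 (R=0.6250) → pose (1.0560, -3.7294, -4.2618)
step 3: θ'=-3.5118 (R=-3.5000) → pose (2.9404, -5.4680, -3.5118)
step 4: θ'=-3.5118 (straight) → pose (4.3388, -6.0107, -3.5118)
step 5: θ'=-4.0118 (R=-1.0000) → pose (3.9361, -5.7231, -4.0118)
step 6: θ'=-5.5118 (R=2.6667) → pose (3.7565, -9.3541, -5.5118)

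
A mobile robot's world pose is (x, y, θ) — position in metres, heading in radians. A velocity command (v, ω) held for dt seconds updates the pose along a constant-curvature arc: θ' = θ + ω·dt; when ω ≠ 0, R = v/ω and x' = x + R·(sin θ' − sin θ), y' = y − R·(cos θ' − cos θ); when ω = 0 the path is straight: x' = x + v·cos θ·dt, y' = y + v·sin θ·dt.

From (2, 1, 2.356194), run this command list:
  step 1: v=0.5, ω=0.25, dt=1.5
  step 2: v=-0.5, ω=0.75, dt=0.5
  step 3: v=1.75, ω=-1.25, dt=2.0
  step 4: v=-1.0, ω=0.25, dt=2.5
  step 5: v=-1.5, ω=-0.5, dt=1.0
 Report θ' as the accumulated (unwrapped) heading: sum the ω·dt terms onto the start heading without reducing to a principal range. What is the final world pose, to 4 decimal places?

(-1.4399, 0.7258, 0.7312)

step 1: θ'=2.7312 (R=2.0000) → pose (1.3837, 1.4197, 2.7312)
step 2: θ'=3.1062 (R=-0.6667) → pose (1.6261, 1.3648, 3.1062)
step 3: θ'=0.6062 (R=-1.4000) → pose (0.8780, 3.9144, 0.6062)
step 4: θ'=1.2312 (R=-4.0000) → pose (-0.6145, 1.9596, 1.2312)
step 5: θ'=0.7312 (R=3.0000) → pose (-1.4399, 0.7258, 0.7312)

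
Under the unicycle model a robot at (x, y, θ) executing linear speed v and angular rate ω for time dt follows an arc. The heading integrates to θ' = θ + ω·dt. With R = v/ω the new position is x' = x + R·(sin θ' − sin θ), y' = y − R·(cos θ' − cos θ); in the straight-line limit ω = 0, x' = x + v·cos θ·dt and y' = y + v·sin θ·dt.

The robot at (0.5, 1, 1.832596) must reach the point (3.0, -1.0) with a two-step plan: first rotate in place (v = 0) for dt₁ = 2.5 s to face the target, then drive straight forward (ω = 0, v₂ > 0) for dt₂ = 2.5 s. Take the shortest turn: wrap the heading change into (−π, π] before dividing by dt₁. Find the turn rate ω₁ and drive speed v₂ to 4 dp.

ω₁ = -1.0029, v₂ = 1.2806

heading to target = atan2(-1−1, 3−0.5) = -0.6747
Δθ = wrap(-0.6747 − 1.8326) = -2.5073; ω₁ = Δθ/dt₁ = -1.0029
distance = √((3−0.5)² + (-1−1)²) = 3.2016; v₂ = distance/dt₂ = 1.2806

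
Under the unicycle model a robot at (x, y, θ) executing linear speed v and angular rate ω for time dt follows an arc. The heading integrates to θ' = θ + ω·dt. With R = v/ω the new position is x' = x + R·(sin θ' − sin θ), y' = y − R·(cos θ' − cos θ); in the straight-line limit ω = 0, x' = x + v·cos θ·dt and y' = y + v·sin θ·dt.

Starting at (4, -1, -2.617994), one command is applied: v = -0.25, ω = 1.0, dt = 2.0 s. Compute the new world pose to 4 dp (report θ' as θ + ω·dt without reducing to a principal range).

θ' = -2.6180 + 1.0·2.0 = -0.6180
R = v/ω = -0.25/1.0 = -0.2500
x' = 4 + -0.2500·(sin -0.6180 − sin -2.6180) = 4.0199
y' = -1 − -0.2500·(cos -0.6180 − cos -2.6180) = -0.5797

(4.0199, -0.5797, -0.6180)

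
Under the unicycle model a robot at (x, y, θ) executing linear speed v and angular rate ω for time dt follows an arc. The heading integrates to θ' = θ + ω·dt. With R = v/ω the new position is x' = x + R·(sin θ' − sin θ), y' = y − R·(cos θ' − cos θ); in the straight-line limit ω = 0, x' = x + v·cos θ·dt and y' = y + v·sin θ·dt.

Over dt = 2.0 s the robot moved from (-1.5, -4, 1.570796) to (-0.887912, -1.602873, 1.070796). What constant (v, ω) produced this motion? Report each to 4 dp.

v = 1.2500, ω = -0.2500

Δθ = 1.070796 − 1.570796 = -0.500000
ω = Δθ/dt = -0.500000/2.0 = -0.2500
R = −Δy/(cos θ' − cos θ) = -5.0000
v = R·ω = -5.0000·-0.2500 = 1.2500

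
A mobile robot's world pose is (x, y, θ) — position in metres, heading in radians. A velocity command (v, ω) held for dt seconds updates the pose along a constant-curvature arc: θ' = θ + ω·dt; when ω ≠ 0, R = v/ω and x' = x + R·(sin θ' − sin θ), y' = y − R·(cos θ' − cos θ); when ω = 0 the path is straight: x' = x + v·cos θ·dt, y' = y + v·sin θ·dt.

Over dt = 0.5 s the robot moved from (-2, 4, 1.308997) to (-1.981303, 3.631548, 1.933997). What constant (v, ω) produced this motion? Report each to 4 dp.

v = -0.7500, ω = 1.2500

Δθ = 1.933997 − 1.308997 = 0.625000
ω = Δθ/dt = 0.625000/0.5 = 1.2500
R = −Δy/(cos θ' − cos θ) = -0.6000
v = R·ω = -0.6000·1.2500 = -0.7500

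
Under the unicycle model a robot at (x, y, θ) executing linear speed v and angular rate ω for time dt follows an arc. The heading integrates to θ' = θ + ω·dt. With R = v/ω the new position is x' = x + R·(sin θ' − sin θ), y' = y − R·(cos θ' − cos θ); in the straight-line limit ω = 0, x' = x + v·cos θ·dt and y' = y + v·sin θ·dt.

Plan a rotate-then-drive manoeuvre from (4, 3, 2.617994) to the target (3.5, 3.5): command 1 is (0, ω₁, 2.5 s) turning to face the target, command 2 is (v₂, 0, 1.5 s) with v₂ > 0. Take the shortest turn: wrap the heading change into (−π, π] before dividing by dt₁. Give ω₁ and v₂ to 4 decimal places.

heading to target = atan2(3.5−3, 3.5−4) = 2.3562
Δθ = wrap(2.3562 − 2.6180) = -0.2618; ω₁ = Δθ/dt₁ = -0.1047
distance = √((3.5−4)² + (3.5−3)²) = 0.7071; v₂ = distance/dt₂ = 0.4714

ω₁ = -0.1047, v₂ = 0.4714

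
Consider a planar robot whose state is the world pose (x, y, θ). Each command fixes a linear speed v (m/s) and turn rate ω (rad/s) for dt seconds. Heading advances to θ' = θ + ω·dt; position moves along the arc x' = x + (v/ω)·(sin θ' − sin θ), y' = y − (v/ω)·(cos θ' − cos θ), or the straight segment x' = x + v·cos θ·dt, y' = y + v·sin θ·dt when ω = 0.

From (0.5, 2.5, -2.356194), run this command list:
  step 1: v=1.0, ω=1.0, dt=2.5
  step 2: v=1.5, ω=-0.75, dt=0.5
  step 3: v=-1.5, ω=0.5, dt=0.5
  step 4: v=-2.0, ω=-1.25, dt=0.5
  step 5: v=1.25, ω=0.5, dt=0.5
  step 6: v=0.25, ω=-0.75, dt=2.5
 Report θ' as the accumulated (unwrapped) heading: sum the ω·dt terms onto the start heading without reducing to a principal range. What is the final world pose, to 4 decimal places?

step 1: θ'=0.1438 (R=1.0000) → pose (1.3504, 0.8032, 0.1438)
step 2: θ'=-0.2312 (R=-2.0000) → pose (2.0953, 0.7706, -0.2312)
step 3: θ'=0.0188 (R=-3.0000) → pose (1.3515, 0.8499, 0.0188)
step 4: θ'=-0.6062 (R=1.6000) → pose (0.4098, 1.1347, -0.6062)
step 5: θ'=-0.3562 (R=2.5000) → pose (0.9624, 0.8462, -0.3562)
step 6: θ'=-2.2312 (R=-0.3333) → pose (1.1094, 0.3293, -2.2312)

(1.1094, 0.3293, -2.2312)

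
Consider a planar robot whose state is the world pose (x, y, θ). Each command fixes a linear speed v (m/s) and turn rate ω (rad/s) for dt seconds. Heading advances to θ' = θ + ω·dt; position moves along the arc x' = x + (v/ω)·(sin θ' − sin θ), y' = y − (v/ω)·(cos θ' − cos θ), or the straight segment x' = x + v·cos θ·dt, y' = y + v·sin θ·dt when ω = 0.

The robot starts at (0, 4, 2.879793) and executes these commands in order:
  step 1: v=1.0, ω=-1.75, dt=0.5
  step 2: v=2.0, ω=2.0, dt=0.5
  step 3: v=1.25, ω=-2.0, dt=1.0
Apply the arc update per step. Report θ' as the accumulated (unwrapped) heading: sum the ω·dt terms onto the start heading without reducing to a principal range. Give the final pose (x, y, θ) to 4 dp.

(-1.5838, 5.8362, 1.0048)

step 1: θ'=2.0048 (R=-0.5714) → pose (-0.3706, 4.3117, 2.0048)
step 2: θ'=3.0048 (R=1.0000) → pose (-1.1415, 4.8818, 3.0048)
step 3: θ'=1.0048 (R=-0.6250) → pose (-1.5838, 5.8362, 1.0048)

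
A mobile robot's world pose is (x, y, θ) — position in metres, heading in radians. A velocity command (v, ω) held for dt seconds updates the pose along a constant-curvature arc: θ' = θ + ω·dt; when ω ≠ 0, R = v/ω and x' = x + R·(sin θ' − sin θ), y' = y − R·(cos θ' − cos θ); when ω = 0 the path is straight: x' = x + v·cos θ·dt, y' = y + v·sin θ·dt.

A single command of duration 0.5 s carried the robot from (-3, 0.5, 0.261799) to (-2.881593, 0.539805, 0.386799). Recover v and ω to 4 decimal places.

Δθ = 0.386799 − 0.261799 = 0.125000
ω = Δθ/dt = 0.125000/0.5 = 0.2500
R = Δx/(sin θ' − sin θ) = 1.0000
v = R·ω = 1.0000·0.2500 = 0.2500

v = 0.2500, ω = 0.2500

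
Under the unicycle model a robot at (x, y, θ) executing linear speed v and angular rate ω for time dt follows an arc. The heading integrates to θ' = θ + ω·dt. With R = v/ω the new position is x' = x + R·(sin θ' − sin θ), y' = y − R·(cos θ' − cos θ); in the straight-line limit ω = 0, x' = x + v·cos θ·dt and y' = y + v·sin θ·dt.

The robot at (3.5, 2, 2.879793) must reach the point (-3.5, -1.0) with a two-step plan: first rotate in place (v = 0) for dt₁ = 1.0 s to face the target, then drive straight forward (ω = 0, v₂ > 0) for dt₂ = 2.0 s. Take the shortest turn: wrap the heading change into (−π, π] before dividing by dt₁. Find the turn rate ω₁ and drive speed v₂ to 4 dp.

heading to target = atan2(-1−2, -3.5−3.5) = -2.7367
Δθ = wrap(-2.7367 − 2.8798) = 0.6667; ω₁ = Δθ/dt₁ = 0.6667
distance = √((-3.5−3.5)² + (-1−2)²) = 7.6158; v₂ = distance/dt₂ = 3.8079

ω₁ = 0.6667, v₂ = 3.8079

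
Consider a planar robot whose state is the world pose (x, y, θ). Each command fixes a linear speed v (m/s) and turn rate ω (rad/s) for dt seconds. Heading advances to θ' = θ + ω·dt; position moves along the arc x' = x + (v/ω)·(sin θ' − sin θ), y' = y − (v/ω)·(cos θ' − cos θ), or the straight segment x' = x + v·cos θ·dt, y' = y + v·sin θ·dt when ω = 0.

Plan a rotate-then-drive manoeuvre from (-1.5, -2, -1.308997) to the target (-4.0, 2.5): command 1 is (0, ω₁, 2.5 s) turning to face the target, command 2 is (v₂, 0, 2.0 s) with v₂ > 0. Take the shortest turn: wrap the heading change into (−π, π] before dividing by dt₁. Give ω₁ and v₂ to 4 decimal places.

heading to target = atan2(2.5−-2, -4−-1.5) = 2.0779
Δθ = wrap(2.0779 − -1.3090) = -2.8963; ω₁ = Δθ/dt₁ = -1.1585
distance = √((-4−-1.5)² + (2.5−-2)²) = 5.1478; v₂ = distance/dt₂ = 2.5739

ω₁ = -1.1585, v₂ = 2.5739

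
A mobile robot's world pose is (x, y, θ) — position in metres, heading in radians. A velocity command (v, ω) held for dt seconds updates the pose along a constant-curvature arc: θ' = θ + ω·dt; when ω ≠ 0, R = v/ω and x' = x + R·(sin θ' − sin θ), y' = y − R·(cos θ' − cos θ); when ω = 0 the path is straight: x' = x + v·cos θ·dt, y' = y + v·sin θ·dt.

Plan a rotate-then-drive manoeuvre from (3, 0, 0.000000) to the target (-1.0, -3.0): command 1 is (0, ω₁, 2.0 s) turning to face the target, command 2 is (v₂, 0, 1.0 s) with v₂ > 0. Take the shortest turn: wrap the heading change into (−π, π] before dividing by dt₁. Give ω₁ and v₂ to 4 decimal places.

ω₁ = -1.2490, v₂ = 5.0000

heading to target = atan2(-3−0, -1−3) = -2.4981
Δθ = wrap(-2.4981 − 0.0000) = -2.4981; ω₁ = Δθ/dt₁ = -1.2490
distance = √((-1−3)² + (-3−0)²) = 5.0000; v₂ = distance/dt₂ = 5.0000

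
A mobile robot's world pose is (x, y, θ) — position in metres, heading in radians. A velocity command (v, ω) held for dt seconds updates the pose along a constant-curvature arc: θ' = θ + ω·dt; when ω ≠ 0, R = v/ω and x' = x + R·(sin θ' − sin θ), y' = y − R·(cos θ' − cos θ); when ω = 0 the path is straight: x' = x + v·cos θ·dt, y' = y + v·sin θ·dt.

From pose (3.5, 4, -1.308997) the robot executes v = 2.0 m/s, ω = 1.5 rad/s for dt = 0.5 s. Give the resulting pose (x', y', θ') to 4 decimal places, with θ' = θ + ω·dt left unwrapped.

(4.0808, 3.2147, -0.5590)

θ' = -1.3090 + 1.5·0.5 = -0.5590
R = v/ω = 2.0/1.5 = 1.3333
x' = 3.5 + 1.3333·(sin -0.5590 − sin -1.3090) = 4.0808
y' = 4 − 1.3333·(cos -0.5590 − cos -1.3090) = 3.2147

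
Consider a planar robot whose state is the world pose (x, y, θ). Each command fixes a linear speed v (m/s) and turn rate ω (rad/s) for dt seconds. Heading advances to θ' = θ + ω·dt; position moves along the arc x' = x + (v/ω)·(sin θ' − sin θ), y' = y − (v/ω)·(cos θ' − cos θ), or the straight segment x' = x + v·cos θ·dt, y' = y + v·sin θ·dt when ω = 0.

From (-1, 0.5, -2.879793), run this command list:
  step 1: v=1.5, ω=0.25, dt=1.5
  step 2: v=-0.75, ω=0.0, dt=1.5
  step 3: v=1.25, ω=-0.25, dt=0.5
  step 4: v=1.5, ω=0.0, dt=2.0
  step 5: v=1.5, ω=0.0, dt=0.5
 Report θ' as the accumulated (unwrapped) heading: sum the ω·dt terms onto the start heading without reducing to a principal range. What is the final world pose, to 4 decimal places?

step 1: θ'=-2.5048 (R=6.0000) → pose (-3.0148, -0.4715, -2.5048)
step 2: θ'=-2.5048 (straight) → pose (-2.1103, 0.1974, -2.5048)
step 3: θ'=-2.6298 (R=-5.0000) → pose (-2.6347, -0.1419, -2.6298)
step 4: θ'=-2.6298 (straight) → pose (-5.2503, -1.6111, -2.6298)
step 5: θ'=-2.6298 (straight) → pose (-5.9042, -1.9784, -2.6298)

(-5.9042, -1.9784, -2.6298)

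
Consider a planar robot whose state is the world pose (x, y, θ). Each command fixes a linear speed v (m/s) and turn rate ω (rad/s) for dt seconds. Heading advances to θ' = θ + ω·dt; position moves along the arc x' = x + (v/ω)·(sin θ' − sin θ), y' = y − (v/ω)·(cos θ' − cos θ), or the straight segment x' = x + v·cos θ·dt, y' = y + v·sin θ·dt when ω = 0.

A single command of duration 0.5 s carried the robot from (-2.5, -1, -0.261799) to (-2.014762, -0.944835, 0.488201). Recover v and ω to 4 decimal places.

v = 1.0000, ω = 1.5000

Δθ = 0.488201 − -0.261799 = 0.750000
ω = Δθ/dt = 0.750000/0.5 = 1.5000
R = Δx/(sin θ' − sin θ) = 0.6667
v = R·ω = 0.6667·1.5000 = 1.0000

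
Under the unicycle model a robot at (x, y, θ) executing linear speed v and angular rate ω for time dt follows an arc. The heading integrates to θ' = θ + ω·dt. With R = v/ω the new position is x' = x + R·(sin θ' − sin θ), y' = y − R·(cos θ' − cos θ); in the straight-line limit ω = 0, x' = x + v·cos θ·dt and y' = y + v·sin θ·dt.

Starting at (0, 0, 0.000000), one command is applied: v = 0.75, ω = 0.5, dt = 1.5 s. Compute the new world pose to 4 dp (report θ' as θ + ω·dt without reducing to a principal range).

(1.0225, 0.4025, 0.7500)

θ' = 0.0000 + 0.5·1.5 = 0.7500
R = v/ω = 0.75/0.5 = 1.5000
x' = 0 + 1.5000·(sin 0.7500 − sin 0.0000) = 1.0225
y' = 0 − 1.5000·(cos 0.7500 − cos 0.0000) = 0.4025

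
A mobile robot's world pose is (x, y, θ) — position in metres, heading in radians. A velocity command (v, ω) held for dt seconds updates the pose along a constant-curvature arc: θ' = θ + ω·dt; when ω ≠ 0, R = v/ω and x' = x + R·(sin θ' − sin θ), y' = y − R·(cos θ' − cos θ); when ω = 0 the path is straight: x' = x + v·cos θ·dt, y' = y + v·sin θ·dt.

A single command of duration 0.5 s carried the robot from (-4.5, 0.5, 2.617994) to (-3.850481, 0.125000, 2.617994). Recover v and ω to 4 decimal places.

v = -1.5000, ω = 0.0000

Δθ = 2.617994 − 2.617994 = 0.000000
ω = Δθ/dt = 0.000000/0.5 = 0.0000
ω = 0 → v = (Δx·cos θ + Δy·sin θ)/dt = -1.5000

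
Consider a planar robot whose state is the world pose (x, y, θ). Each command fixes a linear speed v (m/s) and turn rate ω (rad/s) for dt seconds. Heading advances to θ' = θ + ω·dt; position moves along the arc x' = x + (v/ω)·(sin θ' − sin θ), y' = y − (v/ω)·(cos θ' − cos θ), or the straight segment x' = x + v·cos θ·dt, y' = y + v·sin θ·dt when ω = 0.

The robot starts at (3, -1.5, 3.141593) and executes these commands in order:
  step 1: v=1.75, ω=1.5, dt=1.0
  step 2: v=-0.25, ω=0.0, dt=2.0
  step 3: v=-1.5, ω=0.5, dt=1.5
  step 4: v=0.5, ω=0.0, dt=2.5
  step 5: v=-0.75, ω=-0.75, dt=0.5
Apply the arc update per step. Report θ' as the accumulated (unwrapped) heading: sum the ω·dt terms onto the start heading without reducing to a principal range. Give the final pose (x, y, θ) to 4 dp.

step 1: θ'=4.6416 (R=1.1667) → pose (1.8363, -2.5841, 4.6416)
step 2: θ'=4.6416 (straight) → pose (1.8716, -2.0854, 4.6416)
step 3: θ'=5.3916 (R=-3.0000) → pose (1.2134, 0.0113, 5.3916)
step 4: θ'=5.3916 (straight) → pose (1.9986, -0.9613, 5.3916)
step 5: θ'=5.0166 (R=1.0000) → pose (1.8226, -0.6326, 5.0166)

(1.8226, -0.6326, 5.0166)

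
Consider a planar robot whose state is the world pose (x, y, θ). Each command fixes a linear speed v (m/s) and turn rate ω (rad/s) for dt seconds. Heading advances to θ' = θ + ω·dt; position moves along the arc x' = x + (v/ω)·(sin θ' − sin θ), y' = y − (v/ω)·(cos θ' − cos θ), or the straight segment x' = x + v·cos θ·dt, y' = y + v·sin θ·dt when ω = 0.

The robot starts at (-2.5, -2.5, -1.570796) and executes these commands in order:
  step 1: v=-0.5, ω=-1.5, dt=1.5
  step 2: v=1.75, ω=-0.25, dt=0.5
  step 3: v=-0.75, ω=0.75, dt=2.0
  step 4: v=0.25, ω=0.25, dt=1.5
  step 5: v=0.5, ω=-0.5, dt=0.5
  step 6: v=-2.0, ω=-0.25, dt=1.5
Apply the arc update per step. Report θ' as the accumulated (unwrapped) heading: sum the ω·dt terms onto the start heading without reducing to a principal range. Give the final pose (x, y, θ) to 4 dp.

(0.7809, -0.4491, -2.6958)

step 1: θ'=-3.8208 (R=0.3333) → pose (-1.9573, -2.2406, -3.8208)
step 2: θ'=-3.9458 (R=-7.0000) → pose (-2.6020, -1.6499, -3.9458)
step 3: θ'=-2.4458 (R=-1.0000) → pose (-1.2407, -1.7238, -2.4458)
step 4: θ'=-2.0708 (R=1.0000) → pose (-1.4773, -2.0119, -2.0708)
step 5: θ'=-2.3208 (R=-1.0000) → pose (-1.6232, -2.2141, -2.3208)
step 6: θ'=-2.6958 (R=8.0000) → pose (0.7809, -0.4491, -2.6958)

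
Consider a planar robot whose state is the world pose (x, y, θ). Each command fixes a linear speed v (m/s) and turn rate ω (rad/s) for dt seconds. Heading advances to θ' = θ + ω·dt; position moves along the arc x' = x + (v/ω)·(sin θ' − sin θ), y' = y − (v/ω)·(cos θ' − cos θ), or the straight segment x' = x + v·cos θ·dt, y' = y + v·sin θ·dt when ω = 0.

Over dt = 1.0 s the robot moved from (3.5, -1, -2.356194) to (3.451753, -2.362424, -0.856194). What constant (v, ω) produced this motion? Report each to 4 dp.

Δθ = -0.856194 − -2.356194 = 1.500000
ω = Δθ/dt = 1.500000/1.0 = 1.5000
R = −Δy/(cos θ' − cos θ) = 1.0000
v = R·ω = 1.0000·1.5000 = 1.5000

v = 1.5000, ω = 1.5000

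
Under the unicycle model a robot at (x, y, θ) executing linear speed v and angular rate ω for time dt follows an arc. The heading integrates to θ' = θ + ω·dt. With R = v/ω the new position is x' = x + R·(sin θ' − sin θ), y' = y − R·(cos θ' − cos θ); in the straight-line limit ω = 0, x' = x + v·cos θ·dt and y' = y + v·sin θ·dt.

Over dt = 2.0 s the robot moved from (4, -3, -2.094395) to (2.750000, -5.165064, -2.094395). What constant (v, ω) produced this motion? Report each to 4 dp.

Δθ = -2.094395 − -2.094395 = 0.000000
ω = Δθ/dt = 0.000000/2.0 = 0.0000
ω = 0 → v = (Δx·cos θ + Δy·sin θ)/dt = 1.2500

v = 1.2500, ω = 0.0000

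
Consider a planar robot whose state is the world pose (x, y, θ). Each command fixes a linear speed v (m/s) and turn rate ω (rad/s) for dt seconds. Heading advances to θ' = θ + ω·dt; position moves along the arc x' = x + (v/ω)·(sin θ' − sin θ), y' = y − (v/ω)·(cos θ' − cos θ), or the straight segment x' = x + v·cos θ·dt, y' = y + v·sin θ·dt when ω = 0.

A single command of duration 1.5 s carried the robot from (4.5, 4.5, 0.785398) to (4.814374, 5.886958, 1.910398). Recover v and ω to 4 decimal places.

v = 1.0000, ω = 0.7500

Δθ = 1.910398 − 0.785398 = 1.125000
ω = Δθ/dt = 1.125000/1.5 = 0.7500
R = −Δy/(cos θ' − cos θ) = 1.3333
v = R·ω = 1.3333·0.7500 = 1.0000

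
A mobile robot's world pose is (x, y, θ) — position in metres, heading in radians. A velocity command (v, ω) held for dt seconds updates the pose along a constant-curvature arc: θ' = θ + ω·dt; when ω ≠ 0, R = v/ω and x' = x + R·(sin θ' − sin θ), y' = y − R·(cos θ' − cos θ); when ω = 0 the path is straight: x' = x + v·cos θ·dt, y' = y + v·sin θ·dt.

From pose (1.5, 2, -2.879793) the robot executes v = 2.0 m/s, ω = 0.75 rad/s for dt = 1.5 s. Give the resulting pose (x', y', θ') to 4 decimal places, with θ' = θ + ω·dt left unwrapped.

(-0.4315, -0.0879, -1.7548)

θ' = -2.8798 + 0.75·1.5 = -1.7548
R = v/ω = 2.0/0.75 = 2.6667
x' = 1.5 + 2.6667·(sin -1.7548 − sin -2.8798) = -0.4315
y' = 2 − 2.6667·(cos -1.7548 − cos -2.8798) = -0.0879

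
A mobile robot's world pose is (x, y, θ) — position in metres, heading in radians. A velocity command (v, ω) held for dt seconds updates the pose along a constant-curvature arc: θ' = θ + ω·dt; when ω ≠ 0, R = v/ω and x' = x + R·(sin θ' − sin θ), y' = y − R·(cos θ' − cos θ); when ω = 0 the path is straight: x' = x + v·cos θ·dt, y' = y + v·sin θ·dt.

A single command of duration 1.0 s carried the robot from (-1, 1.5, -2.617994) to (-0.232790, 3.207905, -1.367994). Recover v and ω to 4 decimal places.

Δθ = -1.367994 − -2.617994 = 1.250000
ω = Δθ/dt = 1.250000/1.0 = 1.2500
R = −Δy/(cos θ' − cos θ) = -1.6000
v = R·ω = -1.6000·1.2500 = -2.0000

v = -2.0000, ω = 1.2500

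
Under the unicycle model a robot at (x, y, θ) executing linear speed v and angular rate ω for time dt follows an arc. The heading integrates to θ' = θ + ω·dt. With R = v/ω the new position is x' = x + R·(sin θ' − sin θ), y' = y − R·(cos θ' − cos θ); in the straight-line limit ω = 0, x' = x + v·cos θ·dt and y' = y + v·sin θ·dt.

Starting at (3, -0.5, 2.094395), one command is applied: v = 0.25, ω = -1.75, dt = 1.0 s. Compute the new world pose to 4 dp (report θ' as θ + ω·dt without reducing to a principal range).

(3.0755, -0.2941, 0.3444)

θ' = 2.0944 + -1.75·1.0 = 0.3444
R = v/ω = 0.25/-1.75 = -0.1429
x' = 3 + -0.1429·(sin 0.3444 − sin 2.0944) = 3.0755
y' = -0.5 − -0.1429·(cos 0.3444 − cos 2.0944) = -0.2941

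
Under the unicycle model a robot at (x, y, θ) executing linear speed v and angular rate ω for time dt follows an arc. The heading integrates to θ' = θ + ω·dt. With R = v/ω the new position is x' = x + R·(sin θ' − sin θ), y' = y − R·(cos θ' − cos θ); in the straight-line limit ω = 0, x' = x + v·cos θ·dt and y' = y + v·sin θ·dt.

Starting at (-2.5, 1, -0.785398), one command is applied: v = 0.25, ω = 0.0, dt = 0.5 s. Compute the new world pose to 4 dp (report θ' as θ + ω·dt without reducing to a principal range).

(-2.4116, 0.9116, -0.7854)

θ' = -0.7854 + 0.0·0.5 = -0.7854
ω = 0 → straight: x' = -2.5 + 0.25·cos(-0.7854)·0.5 = -2.4116
y' = 1 + 0.25·sin(-0.7854)·0.5 = 0.9116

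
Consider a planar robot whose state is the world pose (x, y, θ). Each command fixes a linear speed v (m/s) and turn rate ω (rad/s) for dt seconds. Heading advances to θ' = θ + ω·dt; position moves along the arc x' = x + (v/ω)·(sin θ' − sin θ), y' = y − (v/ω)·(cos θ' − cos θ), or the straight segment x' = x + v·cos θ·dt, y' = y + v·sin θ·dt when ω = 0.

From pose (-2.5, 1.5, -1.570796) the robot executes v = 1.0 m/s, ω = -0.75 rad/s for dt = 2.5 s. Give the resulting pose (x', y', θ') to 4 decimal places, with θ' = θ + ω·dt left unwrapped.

(-4.2327, 0.2279, -3.4458)

θ' = -1.5708 + -0.75·2.5 = -3.4458
R = v/ω = 1.0/-0.75 = -1.3333
x' = -2.5 + -1.3333·(sin -3.4458 − sin -1.5708) = -4.2327
y' = 1.5 − -1.3333·(cos -3.4458 − cos -1.5708) = 0.2279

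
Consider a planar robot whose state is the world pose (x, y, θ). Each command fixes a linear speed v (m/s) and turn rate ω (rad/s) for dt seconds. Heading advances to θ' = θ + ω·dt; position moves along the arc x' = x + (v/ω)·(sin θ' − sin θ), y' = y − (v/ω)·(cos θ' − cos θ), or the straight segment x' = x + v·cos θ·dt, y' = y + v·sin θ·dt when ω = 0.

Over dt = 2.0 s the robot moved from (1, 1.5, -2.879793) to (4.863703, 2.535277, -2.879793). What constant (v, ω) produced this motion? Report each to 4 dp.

v = -2.0000, ω = 0.0000

Δθ = -2.879793 − -2.879793 = 0.000000
ω = Δθ/dt = 0.000000/2.0 = 0.0000
ω = 0 → v = (Δx·cos θ + Δy·sin θ)/dt = -2.0000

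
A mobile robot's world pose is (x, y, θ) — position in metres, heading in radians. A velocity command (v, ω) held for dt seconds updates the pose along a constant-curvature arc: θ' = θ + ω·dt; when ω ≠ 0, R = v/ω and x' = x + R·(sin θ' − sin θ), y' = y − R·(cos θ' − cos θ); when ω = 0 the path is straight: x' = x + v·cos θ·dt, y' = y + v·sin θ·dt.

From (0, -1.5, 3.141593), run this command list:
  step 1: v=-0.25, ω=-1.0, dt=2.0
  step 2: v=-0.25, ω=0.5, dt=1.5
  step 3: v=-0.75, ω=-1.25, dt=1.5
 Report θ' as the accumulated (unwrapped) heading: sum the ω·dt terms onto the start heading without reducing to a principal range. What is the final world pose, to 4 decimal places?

step 1: θ'=1.1416 (R=0.2500) → pose (0.2273, -1.8540, 1.1416)
step 2: θ'=1.8916 (R=-0.5000) → pose (0.2075, -2.2198, 1.8916)
step 3: θ'=0.0166 (R=0.6000) → pose (-0.3520, -3.0089, 0.0166)

(-0.3520, -3.0089, 0.0166)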